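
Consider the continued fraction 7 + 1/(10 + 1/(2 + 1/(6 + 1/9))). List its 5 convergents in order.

Using the convergent recurrence p_i = a_i*p_{i-1} + p_{i-2}, q_i = a_i*q_{i-1} + q_{i-2} with p_{-2}=0, p_{-1}=1, q_{-2}=1, q_{-1}=0:
  i=0: a_0=7, p_0 = 7*1 + 0 = 7, q_0 = 7*0 + 1 = 1.
  i=1: a_1=10, p_1 = 10*7 + 1 = 71, q_1 = 10*1 + 0 = 10.
  i=2: a_2=2, p_2 = 2*71 + 7 = 149, q_2 = 2*10 + 1 = 21.
  i=3: a_3=6, p_3 = 6*149 + 71 = 965, q_3 = 6*21 + 10 = 136.
  i=4: a_4=9, p_4 = 9*965 + 149 = 8834, q_4 = 9*136 + 21 = 1245.

7/1, 71/10, 149/21, 965/136, 8834/1245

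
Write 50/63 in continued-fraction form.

[0; 1, 3, 1, 5, 2]

Run the Euclidean algorithm on 50 and 63; the successive quotients are the partial quotients a_0, a_1, ... (each step inverts the fractional part left over by the previous one):
  50 = 0*63 + 50, so a_0 = 0.
  63 = 1*50 + 13, so a_1 = 1.
  50 = 3*13 + 11, so a_2 = 3.
  13 = 1*11 + 2, so a_3 = 1.
  11 = 5*2 + 1, so a_4 = 5.
  2 = 2*1 + 0, so a_5 = 2.
The remainder reaches 0 after 6 divisions, so the expansion has 6 partial quotients, read off in order.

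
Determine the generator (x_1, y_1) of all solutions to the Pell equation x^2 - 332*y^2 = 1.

(x, y) = (13447, 738)

First expand sqrt(332) as a continued fraction. With x_i = (sqrt(332) + m_i)/d_i and (m_0, d_0) = (0, 1): a_0 = floor(sqrt(332)) = 18, since 18^2 = 324 <= 332 < 361 = 19^2.
Iterate m_{i+1} = d_i*a_i - m_i, d_{i+1} = (332 - m_{i+1}^2)/d_i, a_{i+1} = floor((a_0 + m_{i+1})/d_{i+1}):
  m_1 = 1*18 - 0 = 18, d_1 = (332 - 18^2)/1 = 8/1 = 8, a_1 = floor((18 + 18)/8) = 4.
  m_2 = 8*4 - 18 = 14, d_2 = (332 - 14^2)/8 = 136/8 = 17, a_2 = floor((18 + 14)/17) = 1.
  m_3 = 17*1 - 14 = 3, d_3 = (332 - 3^2)/17 = 323/17 = 19, a_3 = floor((18 + 3)/19) = 1.
  m_4 = 19*1 - 3 = 16, d_4 = (332 - 16^2)/19 = 76/19 = 4, a_4 = floor((18 + 16)/4) = 8.
  m_5 = 4*8 - 16 = 16, d_5 = (332 - 16^2)/4 = 76/4 = 19, a_5 = floor((18 + 16)/19) = 1.
  m_6 = 19*1 - 16 = 3, d_6 = (332 - 3^2)/19 = 323/19 = 17, a_6 = floor((18 + 3)/17) = 1.
  m_7 = 17*1 - 3 = 14, d_7 = (332 - 14^2)/17 = 136/17 = 8, a_7 = floor((18 + 14)/8) = 4.
  m_8 = 8*4 - 14 = 18, d_8 = (332 - 18^2)/8 = 8/8 = 1, a_8 = floor((18 + 18)/1) = 36.
  m_9 = 1*36 - 18 = 18, d_9 = (332 - 18^2)/1 = 8/1 = 8: (m_9, d_9) = (m_1, d_1) = (18, 8), so from here the quotients repeat a_1, ..., a_8; the period length is 8.
So sqrt(332) = [18; (4, 1, 1, 8, 1, 1, 4, 36)] with period length k = 8.
k is even, so the fundamental solution of x^2 - 332y^2 = 1 is (p_{k-1}, q_{k-1}) = (p_7, q_7); compute convergents through index 7.
Convergents (p_i = a_i*p_{i-1} + p_{i-2}, q_i = a_i*q_{i-1} + q_{i-2} with p_{-2}=0, p_{-1}=1, q_{-2}=1, q_{-1}=0):
  i=0: a_0=18, p_0 = 18*1 + 0 = 18, q_0 = 18*0 + 1 = 1.
  i=1: a_1=4, p_1 = 4*18 + 1 = 73, q_1 = 4*1 + 0 = 4.
  i=2: a_2=1, p_2 = 1*73 + 18 = 91, q_2 = 1*4 + 1 = 5.
  i=3: a_3=1, p_3 = 1*91 + 73 = 164, q_3 = 1*5 + 4 = 9.
  i=4: a_4=8, p_4 = 8*164 + 91 = 1403, q_4 = 8*9 + 5 = 77.
  i=5: a_5=1, p_5 = 1*1403 + 164 = 1567, q_5 = 1*77 + 9 = 86.
  i=6: a_6=1, p_6 = 1*1567 + 1403 = 2970, q_6 = 1*86 + 77 = 163.
  i=7: a_7=4, p_7 = 4*2970 + 1567 = 13447, q_7 = 4*163 + 86 = 738.
Check: 13447^2 - 332*738^2 = 180821809 - 180821808 = 1, so (x, y) = (13447, 738) solves the equation, and by the theorem it is the least positive solution.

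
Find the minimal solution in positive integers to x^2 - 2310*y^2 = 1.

(x, y) = (769, 16)

First expand sqrt(2310) as a continued fraction. With x_i = (sqrt(2310) + m_i)/d_i and (m_0, d_0) = (0, 1): a_0 = floor(sqrt(2310)) = 48, since 48^2 = 2304 <= 2310 < 2401 = 49^2.
Iterate m_{i+1} = d_i*a_i - m_i, d_{i+1} = (2310 - m_{i+1}^2)/d_i, a_{i+1} = floor((a_0 + m_{i+1})/d_{i+1}):
  m_1 = 1*48 - 0 = 48, d_1 = (2310 - 48^2)/1 = 6/1 = 6, a_1 = floor((48 + 48)/6) = 16.
  m_2 = 6*16 - 48 = 48, d_2 = (2310 - 48^2)/6 = 6/6 = 1, a_2 = floor((48 + 48)/1) = 96.
  m_3 = 1*96 - 48 = 48, d_3 = (2310 - 48^2)/1 = 6/1 = 6: (m_3, d_3) = (m_1, d_1) = (48, 6), so from here the quotients repeat a_1, a_2; the period length is 2.
So sqrt(2310) = [48; (16, 96)] with period length k = 2.
k is even, so the fundamental solution of x^2 - 2310y^2 = 1 is (p_{k-1}, q_{k-1}) = (p_1, q_1); compute convergents through index 1.
Convergents (p_i = a_i*p_{i-1} + p_{i-2}, q_i = a_i*q_{i-1} + q_{i-2} with p_{-2}=0, p_{-1}=1, q_{-2}=1, q_{-1}=0):
  i=0: a_0=48, p_0 = 48*1 + 0 = 48, q_0 = 48*0 + 1 = 1.
  i=1: a_1=16, p_1 = 16*48 + 1 = 769, q_1 = 16*1 + 0 = 16.
Check: 769^2 - 2310*16^2 = 591361 - 591360 = 1, so (x, y) = (769, 16) solves the equation, and by the theorem it is the least positive solution.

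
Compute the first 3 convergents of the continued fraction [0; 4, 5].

0/1, 1/4, 5/21

Using the convergent recurrence p_i = a_i*p_{i-1} + p_{i-2}, q_i = a_i*q_{i-1} + q_{i-2} with p_{-2}=0, p_{-1}=1, q_{-2}=1, q_{-1}=0:
  i=0: a_0=0, p_0 = 0*1 + 0 = 0, q_0 = 0*0 + 1 = 1.
  i=1: a_1=4, p_1 = 4*0 + 1 = 1, q_1 = 4*1 + 0 = 4.
  i=2: a_2=5, p_2 = 5*1 + 0 = 5, q_2 = 5*4 + 1 = 21.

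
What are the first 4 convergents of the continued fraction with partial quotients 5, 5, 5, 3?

5/1, 26/5, 135/26, 431/83

Using the convergent recurrence p_i = a_i*p_{i-1} + p_{i-2}, q_i = a_i*q_{i-1} + q_{i-2} with p_{-2}=0, p_{-1}=1, q_{-2}=1, q_{-1}=0:
  i=0: a_0=5, p_0 = 5*1 + 0 = 5, q_0 = 5*0 + 1 = 1.
  i=1: a_1=5, p_1 = 5*5 + 1 = 26, q_1 = 5*1 + 0 = 5.
  i=2: a_2=5, p_2 = 5*26 + 5 = 135, q_2 = 5*5 + 1 = 26.
  i=3: a_3=3, p_3 = 3*135 + 26 = 431, q_3 = 3*26 + 5 = 83.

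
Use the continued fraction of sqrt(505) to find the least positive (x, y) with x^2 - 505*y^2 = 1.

First expand sqrt(505) as a continued fraction. With x_i = (sqrt(505) + m_i)/d_i and (m_0, d_0) = (0, 1): a_0 = floor(sqrt(505)) = 22, since 22^2 = 484 <= 505 < 529 = 23^2.
Iterate m_{i+1} = d_i*a_i - m_i, d_{i+1} = (505 - m_{i+1}^2)/d_i, a_{i+1} = floor((a_0 + m_{i+1})/d_{i+1}):
  m_1 = 1*22 - 0 = 22, d_1 = (505 - 22^2)/1 = 21/1 = 21, a_1 = floor((22 + 22)/21) = 2.
  m_2 = 21*2 - 22 = 20, d_2 = (505 - 20^2)/21 = 105/21 = 5, a_2 = floor((22 + 20)/5) = 8.
  m_3 = 5*8 - 20 = 20, d_3 = (505 - 20^2)/5 = 105/5 = 21, a_3 = floor((22 + 20)/21) = 2.
  m_4 = 21*2 - 20 = 22, d_4 = (505 - 22^2)/21 = 21/21 = 1, a_4 = floor((22 + 22)/1) = 44.
  m_5 = 1*44 - 22 = 22, d_5 = (505 - 22^2)/1 = 21/1 = 21: (m_5, d_5) = (m_1, d_1) = (22, 21), so from here the quotients repeat a_1, ..., a_4; the period length is 4.
So sqrt(505) = [22; (2, 8, 2, 44)] with period length k = 4.
k is even, so the fundamental solution of x^2 - 505y^2 = 1 is (p_{k-1}, q_{k-1}) = (p_3, q_3); compute convergents through index 3.
Convergents (p_i = a_i*p_{i-1} + p_{i-2}, q_i = a_i*q_{i-1} + q_{i-2} with p_{-2}=0, p_{-1}=1, q_{-2}=1, q_{-1}=0):
  i=0: a_0=22, p_0 = 22*1 + 0 = 22, q_0 = 22*0 + 1 = 1.
  i=1: a_1=2, p_1 = 2*22 + 1 = 45, q_1 = 2*1 + 0 = 2.
  i=2: a_2=8, p_2 = 8*45 + 22 = 382, q_2 = 8*2 + 1 = 17.
  i=3: a_3=2, p_3 = 2*382 + 45 = 809, q_3 = 2*17 + 2 = 36.
Check: 809^2 - 505*36^2 = 654481 - 654480 = 1, so (x, y) = (809, 36) solves the equation, and by the theorem it is the least positive solution.

(x, y) = (809, 36)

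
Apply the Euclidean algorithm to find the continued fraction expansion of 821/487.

Run the Euclidean algorithm on 821 and 487; the successive quotients are the partial quotients a_0, a_1, ... (each step inverts the fractional part left over by the previous one):
  821 = 1*487 + 334, so a_0 = 1.
  487 = 1*334 + 153, so a_1 = 1.
  334 = 2*153 + 28, so a_2 = 2.
  153 = 5*28 + 13, so a_3 = 5.
  28 = 2*13 + 2, so a_4 = 2.
  13 = 6*2 + 1, so a_5 = 6.
  2 = 2*1 + 0, so a_6 = 2.
The remainder reaches 0 after 7 divisions, so the expansion has 7 partial quotients, read off in order.

[1; 1, 2, 5, 2, 6, 2]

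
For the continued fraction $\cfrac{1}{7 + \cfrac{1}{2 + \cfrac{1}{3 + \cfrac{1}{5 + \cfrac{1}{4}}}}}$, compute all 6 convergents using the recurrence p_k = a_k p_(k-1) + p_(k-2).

0/1, 1/7, 2/15, 7/52, 37/275, 155/1152

Using the convergent recurrence p_i = a_i*p_{i-1} + p_{i-2}, q_i = a_i*q_{i-1} + q_{i-2} with p_{-2}=0, p_{-1}=1, q_{-2}=1, q_{-1}=0:
  i=0: a_0=0, p_0 = 0*1 + 0 = 0, q_0 = 0*0 + 1 = 1.
  i=1: a_1=7, p_1 = 7*0 + 1 = 1, q_1 = 7*1 + 0 = 7.
  i=2: a_2=2, p_2 = 2*1 + 0 = 2, q_2 = 2*7 + 1 = 15.
  i=3: a_3=3, p_3 = 3*2 + 1 = 7, q_3 = 3*15 + 7 = 52.
  i=4: a_4=5, p_4 = 5*7 + 2 = 37, q_4 = 5*52 + 15 = 275.
  i=5: a_5=4, p_5 = 4*37 + 7 = 155, q_5 = 4*275 + 52 = 1152.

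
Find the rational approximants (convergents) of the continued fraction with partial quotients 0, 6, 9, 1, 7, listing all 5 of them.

Using the convergent recurrence p_i = a_i*p_{i-1} + p_{i-2}, q_i = a_i*q_{i-1} + q_{i-2} with p_{-2}=0, p_{-1}=1, q_{-2}=1, q_{-1}=0:
  i=0: a_0=0, p_0 = 0*1 + 0 = 0, q_0 = 0*0 + 1 = 1.
  i=1: a_1=6, p_1 = 6*0 + 1 = 1, q_1 = 6*1 + 0 = 6.
  i=2: a_2=9, p_2 = 9*1 + 0 = 9, q_2 = 9*6 + 1 = 55.
  i=3: a_3=1, p_3 = 1*9 + 1 = 10, q_3 = 1*55 + 6 = 61.
  i=4: a_4=7, p_4 = 7*10 + 9 = 79, q_4 = 7*61 + 55 = 482.

0/1, 1/6, 9/55, 10/61, 79/482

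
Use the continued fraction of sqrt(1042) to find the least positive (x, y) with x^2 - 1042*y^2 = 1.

First expand sqrt(1042) as a continued fraction. With x_i = (sqrt(1042) + m_i)/d_i and (m_0, d_0) = (0, 1): a_0 = floor(sqrt(1042)) = 32, since 32^2 = 1024 <= 1042 < 1089 = 33^2.
Iterate m_{i+1} = d_i*a_i - m_i, d_{i+1} = (1042 - m_{i+1}^2)/d_i, a_{i+1} = floor((a_0 + m_{i+1})/d_{i+1}):
  m_1 = 1*32 - 0 = 32, d_1 = (1042 - 32^2)/1 = 18/1 = 18, a_1 = floor((32 + 32)/18) = 3.
  m_2 = 18*3 - 32 = 22, d_2 = (1042 - 22^2)/18 = 558/18 = 31, a_2 = floor((32 + 22)/31) = 1.
  m_3 = 31*1 - 22 = 9, d_3 = (1042 - 9^2)/31 = 961/31 = 31, a_3 = floor((32 + 9)/31) = 1.
  m_4 = 31*1 - 9 = 22, d_4 = (1042 - 22^2)/31 = 558/31 = 18, a_4 = floor((32 + 22)/18) = 3.
  m_5 = 18*3 - 22 = 32, d_5 = (1042 - 32^2)/18 = 18/18 = 1, a_5 = floor((32 + 32)/1) = 64.
  m_6 = 1*64 - 32 = 32, d_6 = (1042 - 32^2)/1 = 18/1 = 18: (m_6, d_6) = (m_1, d_1) = (32, 18), so from here the quotients repeat a_1, ..., a_5; the period length is 5.
So sqrt(1042) = [32; (3, 1, 1, 3, 64)] with period length k = 5.
k is odd, so (p_{k-1}, q_{k-1}) only solves x^2 - 1042y^2 = -1 and the fundamental solution of x^2 - 1042y^2 = 1 is (p_{2k-1}, q_{2k-1}) = (p_9, q_9); compute convergents through index 9, running through the period twice.
Convergents (p_i = a_i*p_{i-1} + p_{i-2}, q_i = a_i*q_{i-1} + q_{i-2} with p_{-2}=0, p_{-1}=1, q_{-2}=1, q_{-1}=0):
  i=0: a_0=32, p_0 = 32*1 + 0 = 32, q_0 = 32*0 + 1 = 1.
  i=1: a_1=3, p_1 = 3*32 + 1 = 97, q_1 = 3*1 + 0 = 3.
  i=2: a_2=1, p_2 = 1*97 + 32 = 129, q_2 = 1*3 + 1 = 4.
  i=3: a_3=1, p_3 = 1*129 + 97 = 226, q_3 = 1*4 + 3 = 7.
  i=4: a_4=3, p_4 = 3*226 + 129 = 807, q_4 = 3*7 + 4 = 25.
  i=5: a_5=64, p_5 = 64*807 + 226 = 51874, q_5 = 64*25 + 7 = 1607.
  i=6: a_6=3, p_6 = 3*51874 + 807 = 156429, q_6 = 3*1607 + 25 = 4846.
  i=7: a_7=1, p_7 = 1*156429 + 51874 = 208303, q_7 = 1*4846 + 1607 = 6453.
  i=8: a_8=1, p_8 = 1*208303 + 156429 = 364732, q_8 = 1*6453 + 4846 = 11299.
  i=9: a_9=3, p_9 = 3*364732 + 208303 = 1302499, q_9 = 3*11299 + 6453 = 40350.
Indeed p_4^2 - 1042*q_4^2 = 651249 - 651250 = -1, not +1.
Check: 1302499^2 - 1042*40350^2 = 1696503645001 - 1696503645000 = 1, so (x, y) = (1302499, 40350) solves the equation, and by the theorem it is the least positive solution.

(x, y) = (1302499, 40350)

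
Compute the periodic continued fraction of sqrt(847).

[29; (9, 1, 2, 6, 8, 6, 2, 1, 9, 58)]

Write x_i = (sqrt(847) + m_i)/d_i with (m_0, d_0) = (0, 1). a_0 = floor(sqrt(847)) = 29, since 29^2 = 841 <= 847 < 900 = 30^2.
Iterate m_{i+1} = d_i*a_i - m_i, d_{i+1} = (847 - m_{i+1}^2)/d_i, a_{i+1} = floor((a_0 + m_{i+1})/d_{i+1}):
  m_1 = 1*29 - 0 = 29, d_1 = (847 - 29^2)/1 = 6/1 = 6, a_1 = floor((29 + 29)/6) = 9.
  m_2 = 6*9 - 29 = 25, d_2 = (847 - 25^2)/6 = 222/6 = 37, a_2 = floor((29 + 25)/37) = 1.
  m_3 = 37*1 - 25 = 12, d_3 = (847 - 12^2)/37 = 703/37 = 19, a_3 = floor((29 + 12)/19) = 2.
  m_4 = 19*2 - 12 = 26, d_4 = (847 - 26^2)/19 = 171/19 = 9, a_4 = floor((29 + 26)/9) = 6.
  m_5 = 9*6 - 26 = 28, d_5 = (847 - 28^2)/9 = 63/9 = 7, a_5 = floor((29 + 28)/7) = 8.
  m_6 = 7*8 - 28 = 28, d_6 = (847 - 28^2)/7 = 63/7 = 9, a_6 = floor((29 + 28)/9) = 6.
  m_7 = 9*6 - 28 = 26, d_7 = (847 - 26^2)/9 = 171/9 = 19, a_7 = floor((29 + 26)/19) = 2.
  m_8 = 19*2 - 26 = 12, d_8 = (847 - 12^2)/19 = 703/19 = 37, a_8 = floor((29 + 12)/37) = 1.
  m_9 = 37*1 - 12 = 25, d_9 = (847 - 25^2)/37 = 222/37 = 6, a_9 = floor((29 + 25)/6) = 9.
  m_10 = 6*9 - 25 = 29, d_10 = (847 - 29^2)/6 = 6/6 = 1, a_10 = floor((29 + 29)/1) = 58.
  m_11 = 1*58 - 29 = 29, d_11 = (847 - 29^2)/1 = 6/1 = 6: (m_11, d_11) = (m_1, d_1) = (29, 6), so from here the quotients repeat a_1, ..., a_10; the period length is 10.
Hence the expansion of sqrt(847) is a_0 = 29 followed by the repeating block 9, 1, 2, 6, 8, 6, 2, 1, 9, 58 (period 10).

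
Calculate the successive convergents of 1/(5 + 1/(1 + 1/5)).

0/1, 1/5, 1/6, 6/35

Using the convergent recurrence p_i = a_i*p_{i-1} + p_{i-2}, q_i = a_i*q_{i-1} + q_{i-2} with p_{-2}=0, p_{-1}=1, q_{-2}=1, q_{-1}=0:
  i=0: a_0=0, p_0 = 0*1 + 0 = 0, q_0 = 0*0 + 1 = 1.
  i=1: a_1=5, p_1 = 5*0 + 1 = 1, q_1 = 5*1 + 0 = 5.
  i=2: a_2=1, p_2 = 1*1 + 0 = 1, q_2 = 1*5 + 1 = 6.
  i=3: a_3=5, p_3 = 5*1 + 1 = 6, q_3 = 5*6 + 5 = 35.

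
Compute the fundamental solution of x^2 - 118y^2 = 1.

First expand sqrt(118) as a continued fraction. With x_i = (sqrt(118) + m_i)/d_i and (m_0, d_0) = (0, 1): a_0 = floor(sqrt(118)) = 10, since 10^2 = 100 <= 118 < 121 = 11^2.
Iterate m_{i+1} = d_i*a_i - m_i, d_{i+1} = (118 - m_{i+1}^2)/d_i, a_{i+1} = floor((a_0 + m_{i+1})/d_{i+1}):
  m_1 = 1*10 - 0 = 10, d_1 = (118 - 10^2)/1 = 18/1 = 18, a_1 = floor((10 + 10)/18) = 1.
  m_2 = 18*1 - 10 = 8, d_2 = (118 - 8^2)/18 = 54/18 = 3, a_2 = floor((10 + 8)/3) = 6.
  m_3 = 3*6 - 8 = 10, d_3 = (118 - 10^2)/3 = 18/3 = 6, a_3 = floor((10 + 10)/6) = 3.
  m_4 = 6*3 - 10 = 8, d_4 = (118 - 8^2)/6 = 54/6 = 9, a_4 = floor((10 + 8)/9) = 2.
  m_5 = 9*2 - 8 = 10, d_5 = (118 - 10^2)/9 = 18/9 = 2, a_5 = floor((10 + 10)/2) = 10.
  m_6 = 2*10 - 10 = 10, d_6 = (118 - 10^2)/2 = 18/2 = 9, a_6 = floor((10 + 10)/9) = 2.
  m_7 = 9*2 - 10 = 8, d_7 = (118 - 8^2)/9 = 54/9 = 6, a_7 = floor((10 + 8)/6) = 3.
  m_8 = 6*3 - 8 = 10, d_8 = (118 - 10^2)/6 = 18/6 = 3, a_8 = floor((10 + 10)/3) = 6.
  m_9 = 3*6 - 10 = 8, d_9 = (118 - 8^2)/3 = 54/3 = 18, a_9 = floor((10 + 8)/18) = 1.
  m_10 = 18*1 - 8 = 10, d_10 = (118 - 10^2)/18 = 18/18 = 1, a_10 = floor((10 + 10)/1) = 20.
  m_11 = 1*20 - 10 = 10, d_11 = (118 - 10^2)/1 = 18/1 = 18: (m_11, d_11) = (m_1, d_1) = (10, 18), so from here the quotients repeat a_1, ..., a_10; the period length is 10.
So sqrt(118) = [10; (1, 6, 3, 2, 10, 2, 3, 6, 1, 20)] with period length k = 10.
k is even, so the fundamental solution of x^2 - 118y^2 = 1 is (p_{k-1}, q_{k-1}) = (p_9, q_9); compute convergents through index 9.
Convergents (p_i = a_i*p_{i-1} + p_{i-2}, q_i = a_i*q_{i-1} + q_{i-2} with p_{-2}=0, p_{-1}=1, q_{-2}=1, q_{-1}=0):
  i=0: a_0=10, p_0 = 10*1 + 0 = 10, q_0 = 10*0 + 1 = 1.
  i=1: a_1=1, p_1 = 1*10 + 1 = 11, q_1 = 1*1 + 0 = 1.
  i=2: a_2=6, p_2 = 6*11 + 10 = 76, q_2 = 6*1 + 1 = 7.
  i=3: a_3=3, p_3 = 3*76 + 11 = 239, q_3 = 3*7 + 1 = 22.
  i=4: a_4=2, p_4 = 2*239 + 76 = 554, q_4 = 2*22 + 7 = 51.
  i=5: a_5=10, p_5 = 10*554 + 239 = 5779, q_5 = 10*51 + 22 = 532.
  i=6: a_6=2, p_6 = 2*5779 + 554 = 12112, q_6 = 2*532 + 51 = 1115.
  i=7: a_7=3, p_7 = 3*12112 + 5779 = 42115, q_7 = 3*1115 + 532 = 3877.
  i=8: a_8=6, p_8 = 6*42115 + 12112 = 264802, q_8 = 6*3877 + 1115 = 24377.
  i=9: a_9=1, p_9 = 1*264802 + 42115 = 306917, q_9 = 1*24377 + 3877 = 28254.
Check: 306917^2 - 118*28254^2 = 94198044889 - 94198044888 = 1, so (x, y) = (306917, 28254) solves the equation, and by the theorem it is the least positive solution.

(x, y) = (306917, 28254)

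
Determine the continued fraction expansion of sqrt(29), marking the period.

Write x_i = (sqrt(29) + m_i)/d_i with (m_0, d_0) = (0, 1). a_0 = floor(sqrt(29)) = 5, since 5^2 = 25 <= 29 < 36 = 6^2.
Iterate m_{i+1} = d_i*a_i - m_i, d_{i+1} = (29 - m_{i+1}^2)/d_i, a_{i+1} = floor((a_0 + m_{i+1})/d_{i+1}):
  m_1 = 1*5 - 0 = 5, d_1 = (29 - 5^2)/1 = 4/1 = 4, a_1 = floor((5 + 5)/4) = 2.
  m_2 = 4*2 - 5 = 3, d_2 = (29 - 3^2)/4 = 20/4 = 5, a_2 = floor((5 + 3)/5) = 1.
  m_3 = 5*1 - 3 = 2, d_3 = (29 - 2^2)/5 = 25/5 = 5, a_3 = floor((5 + 2)/5) = 1.
  m_4 = 5*1 - 2 = 3, d_4 = (29 - 3^2)/5 = 20/5 = 4, a_4 = floor((5 + 3)/4) = 2.
  m_5 = 4*2 - 3 = 5, d_5 = (29 - 5^2)/4 = 4/4 = 1, a_5 = floor((5 + 5)/1) = 10.
  m_6 = 1*10 - 5 = 5, d_6 = (29 - 5^2)/1 = 4/1 = 4: (m_6, d_6) = (m_1, d_1) = (5, 4), so from here the quotients repeat a_1, ..., a_5; the period length is 5.
Hence the expansion of sqrt(29) is a_0 = 5 followed by the repeating block 2, 1, 1, 2, 10 (period 5).

[5; (2, 1, 1, 2, 10)]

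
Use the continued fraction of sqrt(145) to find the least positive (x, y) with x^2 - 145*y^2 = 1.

First expand sqrt(145) as a continued fraction. With x_i = (sqrt(145) + m_i)/d_i and (m_0, d_0) = (0, 1): a_0 = floor(sqrt(145)) = 12, since 12^2 = 144 <= 145 < 169 = 13^2.
Iterate m_{i+1} = d_i*a_i - m_i, d_{i+1} = (145 - m_{i+1}^2)/d_i, a_{i+1} = floor((a_0 + m_{i+1})/d_{i+1}):
  m_1 = 1*12 - 0 = 12, d_1 = (145 - 12^2)/1 = 1/1 = 1, a_1 = floor((12 + 12)/1) = 24.
  m_2 = 1*24 - 12 = 12, d_2 = (145 - 12^2)/1 = 1/1 = 1: (m_2, d_2) = (m_1, d_1) = (12, 1), so from here the quotient a_1 repeats; the period length is 1.
So sqrt(145) = [12; (24)] with period length k = 1.
k is odd, so (p_{k-1}, q_{k-1}) only solves x^2 - 145y^2 = -1 and the fundamental solution of x^2 - 145y^2 = 1 is (p_{2k-1}, q_{2k-1}) = (p_1, q_1); compute convergents through index 1, running through the period twice.
Convergents (p_i = a_i*p_{i-1} + p_{i-2}, q_i = a_i*q_{i-1} + q_{i-2} with p_{-2}=0, p_{-1}=1, q_{-2}=1, q_{-1}=0):
  i=0: a_0=12, p_0 = 12*1 + 0 = 12, q_0 = 12*0 + 1 = 1.
  i=1: a_1=24, p_1 = 24*12 + 1 = 289, q_1 = 24*1 + 0 = 24.
Indeed p_0^2 - 145*q_0^2 = 144 - 145 = -1, not +1.
Check: 289^2 - 145*24^2 = 83521 - 83520 = 1, so (x, y) = (289, 24) solves the equation, and by the theorem it is the least positive solution.

(x, y) = (289, 24)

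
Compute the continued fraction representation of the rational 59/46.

Run the Euclidean algorithm on 59 and 46; the successive quotients are the partial quotients a_0, a_1, ... (each step inverts the fractional part left over by the previous one):
  59 = 1*46 + 13, so a_0 = 1.
  46 = 3*13 + 7, so a_1 = 3.
  13 = 1*7 + 6, so a_2 = 1.
  7 = 1*6 + 1, so a_3 = 1.
  6 = 6*1 + 0, so a_4 = 6.
The remainder reaches 0 after 5 divisions, so the expansion has 5 partial quotients, read off in order.

[1; 3, 1, 1, 6]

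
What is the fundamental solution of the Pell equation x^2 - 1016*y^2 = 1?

First expand sqrt(1016) as a continued fraction. With x_i = (sqrt(1016) + m_i)/d_i and (m_0, d_0) = (0, 1): a_0 = floor(sqrt(1016)) = 31, since 31^2 = 961 <= 1016 < 1024 = 32^2.
Iterate m_{i+1} = d_i*a_i - m_i, d_{i+1} = (1016 - m_{i+1}^2)/d_i, a_{i+1} = floor((a_0 + m_{i+1})/d_{i+1}):
  m_1 = 1*31 - 0 = 31, d_1 = (1016 - 31^2)/1 = 55/1 = 55, a_1 = floor((31 + 31)/55) = 1.
  m_2 = 55*1 - 31 = 24, d_2 = (1016 - 24^2)/55 = 440/55 = 8, a_2 = floor((31 + 24)/8) = 6.
  m_3 = 8*6 - 24 = 24, d_3 = (1016 - 24^2)/8 = 440/8 = 55, a_3 = floor((31 + 24)/55) = 1.
  m_4 = 55*1 - 24 = 31, d_4 = (1016 - 31^2)/55 = 55/55 = 1, a_4 = floor((31 + 31)/1) = 62.
  m_5 = 1*62 - 31 = 31, d_5 = (1016 - 31^2)/1 = 55/1 = 55: (m_5, d_5) = (m_1, d_1) = (31, 55), so from here the quotients repeat a_1, ..., a_4; the period length is 4.
So sqrt(1016) = [31; (1, 6, 1, 62)] with period length k = 4.
k is even, so the fundamental solution of x^2 - 1016y^2 = 1 is (p_{k-1}, q_{k-1}) = (p_3, q_3); compute convergents through index 3.
Convergents (p_i = a_i*p_{i-1} + p_{i-2}, q_i = a_i*q_{i-1} + q_{i-2} with p_{-2}=0, p_{-1}=1, q_{-2}=1, q_{-1}=0):
  i=0: a_0=31, p_0 = 31*1 + 0 = 31, q_0 = 31*0 + 1 = 1.
  i=1: a_1=1, p_1 = 1*31 + 1 = 32, q_1 = 1*1 + 0 = 1.
  i=2: a_2=6, p_2 = 6*32 + 31 = 223, q_2 = 6*1 + 1 = 7.
  i=3: a_3=1, p_3 = 1*223 + 32 = 255, q_3 = 1*7 + 1 = 8.
Check: 255^2 - 1016*8^2 = 65025 - 65024 = 1, so (x, y) = (255, 8) solves the equation, and by the theorem it is the least positive solution.

(x, y) = (255, 8)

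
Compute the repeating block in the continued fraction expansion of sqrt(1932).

Write x_i = (sqrt(1932) + m_i)/d_i with (m_0, d_0) = (0, 1). a_0 = floor(sqrt(1932)) = 43, since 43^2 = 1849 <= 1932 < 1936 = 44^2.
Iterate m_{i+1} = d_i*a_i - m_i, d_{i+1} = (1932 - m_{i+1}^2)/d_i, a_{i+1} = floor((a_0 + m_{i+1})/d_{i+1}):
  m_1 = 1*43 - 0 = 43, d_1 = (1932 - 43^2)/1 = 83/1 = 83, a_1 = floor((43 + 43)/83) = 1.
  m_2 = 83*1 - 43 = 40, d_2 = (1932 - 40^2)/83 = 332/83 = 4, a_2 = floor((43 + 40)/4) = 20.
  m_3 = 4*20 - 40 = 40, d_3 = (1932 - 40^2)/4 = 332/4 = 83, a_3 = floor((43 + 40)/83) = 1.
  m_4 = 83*1 - 40 = 43, d_4 = (1932 - 43^2)/83 = 83/83 = 1, a_4 = floor((43 + 43)/1) = 86.
  m_5 = 1*86 - 43 = 43, d_5 = (1932 - 43^2)/1 = 83/1 = 83: (m_5, d_5) = (m_1, d_1) = (43, 83), so from here the quotients repeat a_1, ..., a_4; the period length is 4.
Hence the expansion of sqrt(1932) is a_0 = 43 followed by the repeating block 1, 20, 1, 86 (period 4).

[43; (1, 20, 1, 86)]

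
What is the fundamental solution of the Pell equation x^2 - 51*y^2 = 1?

First expand sqrt(51) as a continued fraction. With x_i = (sqrt(51) + m_i)/d_i and (m_0, d_0) = (0, 1): a_0 = floor(sqrt(51)) = 7, since 7^2 = 49 <= 51 < 64 = 8^2.
Iterate m_{i+1} = d_i*a_i - m_i, d_{i+1} = (51 - m_{i+1}^2)/d_i, a_{i+1} = floor((a_0 + m_{i+1})/d_{i+1}):
  m_1 = 1*7 - 0 = 7, d_1 = (51 - 7^2)/1 = 2/1 = 2, a_1 = floor((7 + 7)/2) = 7.
  m_2 = 2*7 - 7 = 7, d_2 = (51 - 7^2)/2 = 2/2 = 1, a_2 = floor((7 + 7)/1) = 14.
  m_3 = 1*14 - 7 = 7, d_3 = (51 - 7^2)/1 = 2/1 = 2: (m_3, d_3) = (m_1, d_1) = (7, 2), so from here the quotients repeat a_1, a_2; the period length is 2.
So sqrt(51) = [7; (7, 14)] with period length k = 2.
k is even, so the fundamental solution of x^2 - 51y^2 = 1 is (p_{k-1}, q_{k-1}) = (p_1, q_1); compute convergents through index 1.
Convergents (p_i = a_i*p_{i-1} + p_{i-2}, q_i = a_i*q_{i-1} + q_{i-2} with p_{-2}=0, p_{-1}=1, q_{-2}=1, q_{-1}=0):
  i=0: a_0=7, p_0 = 7*1 + 0 = 7, q_0 = 7*0 + 1 = 1.
  i=1: a_1=7, p_1 = 7*7 + 1 = 50, q_1 = 7*1 + 0 = 7.
Check: 50^2 - 51*7^2 = 2500 - 2499 = 1, so (x, y) = (50, 7) solves the equation, and by the theorem it is the least positive solution.

(x, y) = (50, 7)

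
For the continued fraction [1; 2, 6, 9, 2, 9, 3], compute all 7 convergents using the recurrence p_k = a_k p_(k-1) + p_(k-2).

1/1, 3/2, 19/13, 174/119, 367/251, 3477/2378, 10798/7385

Using the convergent recurrence p_i = a_i*p_{i-1} + p_{i-2}, q_i = a_i*q_{i-1} + q_{i-2} with p_{-2}=0, p_{-1}=1, q_{-2}=1, q_{-1}=0:
  i=0: a_0=1, p_0 = 1*1 + 0 = 1, q_0 = 1*0 + 1 = 1.
  i=1: a_1=2, p_1 = 2*1 + 1 = 3, q_1 = 2*1 + 0 = 2.
  i=2: a_2=6, p_2 = 6*3 + 1 = 19, q_2 = 6*2 + 1 = 13.
  i=3: a_3=9, p_3 = 9*19 + 3 = 174, q_3 = 9*13 + 2 = 119.
  i=4: a_4=2, p_4 = 2*174 + 19 = 367, q_4 = 2*119 + 13 = 251.
  i=5: a_5=9, p_5 = 9*367 + 174 = 3477, q_5 = 9*251 + 119 = 2378.
  i=6: a_6=3, p_6 = 3*3477 + 367 = 10798, q_6 = 3*2378 + 251 = 7385.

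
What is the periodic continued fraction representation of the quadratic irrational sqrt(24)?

[4; (1, 8)]

Write x_i = (sqrt(24) + m_i)/d_i with (m_0, d_0) = (0, 1). a_0 = floor(sqrt(24)) = 4, since 4^2 = 16 <= 24 < 25 = 5^2.
Iterate m_{i+1} = d_i*a_i - m_i, d_{i+1} = (24 - m_{i+1}^2)/d_i, a_{i+1} = floor((a_0 + m_{i+1})/d_{i+1}):
  m_1 = 1*4 - 0 = 4, d_1 = (24 - 4^2)/1 = 8/1 = 8, a_1 = floor((4 + 4)/8) = 1.
  m_2 = 8*1 - 4 = 4, d_2 = (24 - 4^2)/8 = 8/8 = 1, a_2 = floor((4 + 4)/1) = 8.
  m_3 = 1*8 - 4 = 4, d_3 = (24 - 4^2)/1 = 8/1 = 8: (m_3, d_3) = (m_1, d_1) = (4, 8), so from here the quotients repeat a_1, a_2; the period length is 2.
Hence the expansion of sqrt(24) is a_0 = 4 followed by the repeating block 1, 8 (period 2).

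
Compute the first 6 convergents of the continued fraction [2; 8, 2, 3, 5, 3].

2/1, 17/8, 36/17, 125/59, 661/312, 2108/995

Using the convergent recurrence p_i = a_i*p_{i-1} + p_{i-2}, q_i = a_i*q_{i-1} + q_{i-2} with p_{-2}=0, p_{-1}=1, q_{-2}=1, q_{-1}=0:
  i=0: a_0=2, p_0 = 2*1 + 0 = 2, q_0 = 2*0 + 1 = 1.
  i=1: a_1=8, p_1 = 8*2 + 1 = 17, q_1 = 8*1 + 0 = 8.
  i=2: a_2=2, p_2 = 2*17 + 2 = 36, q_2 = 2*8 + 1 = 17.
  i=3: a_3=3, p_3 = 3*36 + 17 = 125, q_3 = 3*17 + 8 = 59.
  i=4: a_4=5, p_4 = 5*125 + 36 = 661, q_4 = 5*59 + 17 = 312.
  i=5: a_5=3, p_5 = 3*661 + 125 = 2108, q_5 = 3*312 + 59 = 995.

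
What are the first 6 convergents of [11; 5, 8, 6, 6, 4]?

Using the convergent recurrence p_i = a_i*p_{i-1} + p_{i-2}, q_i = a_i*q_{i-1} + q_{i-2} with p_{-2}=0, p_{-1}=1, q_{-2}=1, q_{-1}=0:
  i=0: a_0=11, p_0 = 11*1 + 0 = 11, q_0 = 11*0 + 1 = 1.
  i=1: a_1=5, p_1 = 5*11 + 1 = 56, q_1 = 5*1 + 0 = 5.
  i=2: a_2=8, p_2 = 8*56 + 11 = 459, q_2 = 8*5 + 1 = 41.
  i=3: a_3=6, p_3 = 6*459 + 56 = 2810, q_3 = 6*41 + 5 = 251.
  i=4: a_4=6, p_4 = 6*2810 + 459 = 17319, q_4 = 6*251 + 41 = 1547.
  i=5: a_5=4, p_5 = 4*17319 + 2810 = 72086, q_5 = 4*1547 + 251 = 6439.

11/1, 56/5, 459/41, 2810/251, 17319/1547, 72086/6439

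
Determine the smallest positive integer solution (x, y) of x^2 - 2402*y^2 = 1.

(x, y) = (4803, 98)

First expand sqrt(2402) as a continued fraction. With x_i = (sqrt(2402) + m_i)/d_i and (m_0, d_0) = (0, 1): a_0 = floor(sqrt(2402)) = 49, since 49^2 = 2401 <= 2402 < 2500 = 50^2.
Iterate m_{i+1} = d_i*a_i - m_i, d_{i+1} = (2402 - m_{i+1}^2)/d_i, a_{i+1} = floor((a_0 + m_{i+1})/d_{i+1}):
  m_1 = 1*49 - 0 = 49, d_1 = (2402 - 49^2)/1 = 1/1 = 1, a_1 = floor((49 + 49)/1) = 98.
  m_2 = 1*98 - 49 = 49, d_2 = (2402 - 49^2)/1 = 1/1 = 1: (m_2, d_2) = (m_1, d_1) = (49, 1), so from here the quotient a_1 repeats; the period length is 1.
So sqrt(2402) = [49; (98)] with period length k = 1.
k is odd, so (p_{k-1}, q_{k-1}) only solves x^2 - 2402y^2 = -1 and the fundamental solution of x^2 - 2402y^2 = 1 is (p_{2k-1}, q_{2k-1}) = (p_1, q_1); compute convergents through index 1, running through the period twice.
Convergents (p_i = a_i*p_{i-1} + p_{i-2}, q_i = a_i*q_{i-1} + q_{i-2} with p_{-2}=0, p_{-1}=1, q_{-2}=1, q_{-1}=0):
  i=0: a_0=49, p_0 = 49*1 + 0 = 49, q_0 = 49*0 + 1 = 1.
  i=1: a_1=98, p_1 = 98*49 + 1 = 4803, q_1 = 98*1 + 0 = 98.
Indeed p_0^2 - 2402*q_0^2 = 2401 - 2402 = -1, not +1.
Check: 4803^2 - 2402*98^2 = 23068809 - 23068808 = 1, so (x, y) = (4803, 98) solves the equation, and by the theorem it is the least positive solution.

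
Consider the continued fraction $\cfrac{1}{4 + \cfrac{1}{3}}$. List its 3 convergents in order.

Using the convergent recurrence p_i = a_i*p_{i-1} + p_{i-2}, q_i = a_i*q_{i-1} + q_{i-2} with p_{-2}=0, p_{-1}=1, q_{-2}=1, q_{-1}=0:
  i=0: a_0=0, p_0 = 0*1 + 0 = 0, q_0 = 0*0 + 1 = 1.
  i=1: a_1=4, p_1 = 4*0 + 1 = 1, q_1 = 4*1 + 0 = 4.
  i=2: a_2=3, p_2 = 3*1 + 0 = 3, q_2 = 3*4 + 1 = 13.

0/1, 1/4, 3/13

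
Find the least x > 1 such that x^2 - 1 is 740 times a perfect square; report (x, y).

First expand sqrt(740) as a continued fraction. With x_i = (sqrt(740) + m_i)/d_i and (m_0, d_0) = (0, 1): a_0 = floor(sqrt(740)) = 27, since 27^2 = 729 <= 740 < 784 = 28^2.
Iterate m_{i+1} = d_i*a_i - m_i, d_{i+1} = (740 - m_{i+1}^2)/d_i, a_{i+1} = floor((a_0 + m_{i+1})/d_{i+1}):
  m_1 = 1*27 - 0 = 27, d_1 = (740 - 27^2)/1 = 11/1 = 11, a_1 = floor((27 + 27)/11) = 4.
  m_2 = 11*4 - 27 = 17, d_2 = (740 - 17^2)/11 = 451/11 = 41, a_2 = floor((27 + 17)/41) = 1.
  m_3 = 41*1 - 17 = 24, d_3 = (740 - 24^2)/41 = 164/41 = 4, a_3 = floor((27 + 24)/4) = 12.
  m_4 = 4*12 - 24 = 24, d_4 = (740 - 24^2)/4 = 164/4 = 41, a_4 = floor((27 + 24)/41) = 1.
  m_5 = 41*1 - 24 = 17, d_5 = (740 - 17^2)/41 = 451/41 = 11, a_5 = floor((27 + 17)/11) = 4.
  m_6 = 11*4 - 17 = 27, d_6 = (740 - 27^2)/11 = 11/11 = 1, a_6 = floor((27 + 27)/1) = 54.
  m_7 = 1*54 - 27 = 27, d_7 = (740 - 27^2)/1 = 11/1 = 11: (m_7, d_7) = (m_1, d_1) = (27, 11), so from here the quotients repeat a_1, ..., a_6; the period length is 6.
So sqrt(740) = [27; (4, 1, 12, 1, 4, 54)] with period length k = 6.
k is even, so the fundamental solution of x^2 - 740y^2 = 1 is (p_{k-1}, q_{k-1}) = (p_5, q_5); compute convergents through index 5.
Convergents (p_i = a_i*p_{i-1} + p_{i-2}, q_i = a_i*q_{i-1} + q_{i-2} with p_{-2}=0, p_{-1}=1, q_{-2}=1, q_{-1}=0):
  i=0: a_0=27, p_0 = 27*1 + 0 = 27, q_0 = 27*0 + 1 = 1.
  i=1: a_1=4, p_1 = 4*27 + 1 = 109, q_1 = 4*1 + 0 = 4.
  i=2: a_2=1, p_2 = 1*109 + 27 = 136, q_2 = 1*4 + 1 = 5.
  i=3: a_3=12, p_3 = 12*136 + 109 = 1741, q_3 = 12*5 + 4 = 64.
  i=4: a_4=1, p_4 = 1*1741 + 136 = 1877, q_4 = 1*64 + 5 = 69.
  i=5: a_5=4, p_5 = 4*1877 + 1741 = 9249, q_5 = 4*69 + 64 = 340.
Check: 9249^2 - 740*340^2 = 85544001 - 85544000 = 1, so (x, y) = (9249, 340) solves the equation, and by the theorem it is the least positive solution.

(x, y) = (9249, 340)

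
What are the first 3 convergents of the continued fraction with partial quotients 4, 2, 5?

4/1, 9/2, 49/11

Using the convergent recurrence p_i = a_i*p_{i-1} + p_{i-2}, q_i = a_i*q_{i-1} + q_{i-2} with p_{-2}=0, p_{-1}=1, q_{-2}=1, q_{-1}=0:
  i=0: a_0=4, p_0 = 4*1 + 0 = 4, q_0 = 4*0 + 1 = 1.
  i=1: a_1=2, p_1 = 2*4 + 1 = 9, q_1 = 2*1 + 0 = 2.
  i=2: a_2=5, p_2 = 5*9 + 4 = 49, q_2 = 5*2 + 1 = 11.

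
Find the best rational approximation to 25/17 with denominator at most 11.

Expand x = 25/17 as a continued fraction with the Euclidean algorithm:
  25 = 1*17 + 8, so a_0 = 1.
  17 = 2*8 + 1, so a_1 = 2.
  8 = 8*1 + 0, so a_2 = 8.
so x = [1; 2, 8].
Convergents (p_i = a_i*p_{i-1} + p_{i-2}, q_i = a_i*q_{i-1} + q_{i-2} with p_{-2}=0, p_{-1}=1, q_{-2}=1, q_{-1}=0), until the denominator exceeds 11:
  i=0: a_0=1, p_0 = 1*1 + 0 = 1, q_0 = 1*0 + 1 = 1.
  i=1: a_1=2, p_1 = 2*1 + 1 = 3, q_1 = 2*1 + 0 = 2.
  i=2: a_2=8, p_2 = 8*3 + 1 = 25, q_2 = 8*2 + 1 = 17.
q_2 = 17 > 11, so the last convergent with denominator <= 11 is p_1/q_1 = 3/2.
The closest fraction with denominator <= 11 is either p_1/q_1 or the intermediate fraction (k*p_1 + p_0)/(k*q_1 + q_0) with the largest k >= 1 whose denominator stays <= 11; these approach x as k grows, and every other convergent or intermediate fraction in range is farther away.
Largest k: floor((11 - q_0)/q_1) = floor((11 - 1)/2) = 5.
That gives (5*3 + 1)/(5*2 + 1) = 16/11.
Compare the errors: |x - 3/2| = |25*2 - 3*17|/(17*2) = 1/34, and |x - 16/11| = |25*11 - 16*17|/(17*11) = 3/187.
Cross-multiplying, 3*34 = 102 < 187 = 1*187, so 3/187 is smaller: the intermediate fraction 16/11 is closer to x than 3/2.

16/11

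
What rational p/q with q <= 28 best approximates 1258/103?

171/14

Expand x = 1258/103 as a continued fraction with the Euclidean algorithm:
  1258 = 12*103 + 22, so a_0 = 12.
  103 = 4*22 + 15, so a_1 = 4.
  22 = 1*15 + 7, so a_2 = 1.
  15 = 2*7 + 1, so a_3 = 2.
  7 = 7*1 + 0, so a_4 = 7.
so x = [12; 4, 1, 2, 7].
Convergents (p_i = a_i*p_{i-1} + p_{i-2}, q_i = a_i*q_{i-1} + q_{i-2} with p_{-2}=0, p_{-1}=1, q_{-2}=1, q_{-1}=0), until the denominator exceeds 28:
  i=0: a_0=12, p_0 = 12*1 + 0 = 12, q_0 = 12*0 + 1 = 1.
  i=1: a_1=4, p_1 = 4*12 + 1 = 49, q_1 = 4*1 + 0 = 4.
  i=2: a_2=1, p_2 = 1*49 + 12 = 61, q_2 = 1*4 + 1 = 5.
  i=3: a_3=2, p_3 = 2*61 + 49 = 171, q_3 = 2*5 + 4 = 14.
  i=4: a_4=7, p_4 = 7*171 + 61 = 1258, q_4 = 7*14 + 5 = 103.
q_4 = 103 > 28, so the last convergent with denominator <= 28 is p_3/q_3 = 171/14.
The closest fraction with denominator <= 28 is either p_3/q_3 or the intermediate fraction (k*p_3 + p_2)/(k*q_3 + q_2) with the largest k >= 1 whose denominator stays <= 28; these approach x as k grows, and every other convergent or intermediate fraction in range is farther away.
Largest k: floor((28 - q_2)/q_3) = floor((28 - 5)/14) = 1.
That gives (1*171 + 61)/(1*14 + 5) = 232/19.
Compare the errors: |x - 171/14| = |1258*14 - 171*103|/(103*14) = 1/1442, and |x - 232/19| = |1258*19 - 232*103|/(103*19) = 6/1957.
Cross-multiplying, 1*1957 = 1957 < 8652 = 6*1442, so 1/1442 is smaller: the convergent 171/14 is closer to x than 232/19.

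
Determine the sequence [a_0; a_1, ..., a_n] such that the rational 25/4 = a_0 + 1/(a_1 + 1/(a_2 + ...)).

[6; 4]

Run the Euclidean algorithm on 25 and 4; the successive quotients are the partial quotients a_0, a_1, ... (each step inverts the fractional part left over by the previous one):
  25 = 6*4 + 1, so a_0 = 6.
  4 = 4*1 + 0, so a_1 = 4.
The remainder reaches 0 after 2 divisions, so the expansion has 2 partial quotients, read off in order.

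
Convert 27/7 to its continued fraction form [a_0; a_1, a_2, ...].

[3; 1, 6]

Run the Euclidean algorithm on 27 and 7; the successive quotients are the partial quotients a_0, a_1, ... (each step inverts the fractional part left over by the previous one):
  27 = 3*7 + 6, so a_0 = 3.
  7 = 1*6 + 1, so a_1 = 1.
  6 = 6*1 + 0, so a_2 = 6.
The remainder reaches 0 after 3 divisions, so the expansion has 3 partial quotients, read off in order.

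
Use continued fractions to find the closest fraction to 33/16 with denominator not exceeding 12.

25/12

Expand x = 33/16 as a continued fraction with the Euclidean algorithm:
  33 = 2*16 + 1, so a_0 = 2.
  16 = 16*1 + 0, so a_1 = 16.
so x = [2; 16].
Convergents (p_i = a_i*p_{i-1} + p_{i-2}, q_i = a_i*q_{i-1} + q_{i-2} with p_{-2}=0, p_{-1}=1, q_{-2}=1, q_{-1}=0), until the denominator exceeds 12:
  i=0: a_0=2, p_0 = 2*1 + 0 = 2, q_0 = 2*0 + 1 = 1.
  i=1: a_1=16, p_1 = 16*2 + 1 = 33, q_1 = 16*1 + 0 = 16.
q_1 = 16 > 12, so the last convergent with denominator <= 12 is p_0/q_0 = 2/1.
The closest fraction with denominator <= 12 is either p_0/q_0 or the intermediate fraction (k*p_0 + p_{-1})/(k*q_0 + q_{-1}) with the largest k >= 1 whose denominator stays <= 12; these approach x as k grows, and every other convergent or intermediate fraction in range is farther away.
Largest k: floor((12 - q_{-1})/q_0) = floor((12 - 0)/1) = 12 (using the seeds p_{-1} = 1, q_{-1} = 0).
That gives (12*2 + 1)/(12*1 + 0) = 25/12.
Compare the errors: |x - 2/1| = |33*1 - 2*16|/(16*1) = 1/16, and |x - 25/12| = |33*12 - 25*16|/(16*12) = 4/192.
Cross-multiplying, 4*16 = 64 < 192 = 1*192, so 4/192 is smaller: the intermediate fraction 25/12 is closer to x than 2/1.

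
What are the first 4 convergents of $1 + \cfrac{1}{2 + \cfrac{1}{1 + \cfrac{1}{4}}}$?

1/1, 3/2, 4/3, 19/14

Using the convergent recurrence p_i = a_i*p_{i-1} + p_{i-2}, q_i = a_i*q_{i-1} + q_{i-2} with p_{-2}=0, p_{-1}=1, q_{-2}=1, q_{-1}=0:
  i=0: a_0=1, p_0 = 1*1 + 0 = 1, q_0 = 1*0 + 1 = 1.
  i=1: a_1=2, p_1 = 2*1 + 1 = 3, q_1 = 2*1 + 0 = 2.
  i=2: a_2=1, p_2 = 1*3 + 1 = 4, q_2 = 1*2 + 1 = 3.
  i=3: a_3=4, p_3 = 4*4 + 3 = 19, q_3 = 4*3 + 2 = 14.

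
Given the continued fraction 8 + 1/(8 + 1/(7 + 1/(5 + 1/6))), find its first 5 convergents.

Using the convergent recurrence p_i = a_i*p_{i-1} + p_{i-2}, q_i = a_i*q_{i-1} + q_{i-2} with p_{-2}=0, p_{-1}=1, q_{-2}=1, q_{-1}=0:
  i=0: a_0=8, p_0 = 8*1 + 0 = 8, q_0 = 8*0 + 1 = 1.
  i=1: a_1=8, p_1 = 8*8 + 1 = 65, q_1 = 8*1 + 0 = 8.
  i=2: a_2=7, p_2 = 7*65 + 8 = 463, q_2 = 7*8 + 1 = 57.
  i=3: a_3=5, p_3 = 5*463 + 65 = 2380, q_3 = 5*57 + 8 = 293.
  i=4: a_4=6, p_4 = 6*2380 + 463 = 14743, q_4 = 6*293 + 57 = 1815.

8/1, 65/8, 463/57, 2380/293, 14743/1815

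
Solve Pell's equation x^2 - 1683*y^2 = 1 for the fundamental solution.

First expand sqrt(1683) as a continued fraction. With x_i = (sqrt(1683) + m_i)/d_i and (m_0, d_0) = (0, 1): a_0 = floor(sqrt(1683)) = 41, since 41^2 = 1681 <= 1683 < 1764 = 42^2.
Iterate m_{i+1} = d_i*a_i - m_i, d_{i+1} = (1683 - m_{i+1}^2)/d_i, a_{i+1} = floor((a_0 + m_{i+1})/d_{i+1}):
  m_1 = 1*41 - 0 = 41, d_1 = (1683 - 41^2)/1 = 2/1 = 2, a_1 = floor((41 + 41)/2) = 41.
  m_2 = 2*41 - 41 = 41, d_2 = (1683 - 41^2)/2 = 2/2 = 1, a_2 = floor((41 + 41)/1) = 82.
  m_3 = 1*82 - 41 = 41, d_3 = (1683 - 41^2)/1 = 2/1 = 2: (m_3, d_3) = (m_1, d_1) = (41, 2), so from here the quotients repeat a_1, a_2; the period length is 2.
So sqrt(1683) = [41; (41, 82)] with period length k = 2.
k is even, so the fundamental solution of x^2 - 1683y^2 = 1 is (p_{k-1}, q_{k-1}) = (p_1, q_1); compute convergents through index 1.
Convergents (p_i = a_i*p_{i-1} + p_{i-2}, q_i = a_i*q_{i-1} + q_{i-2} with p_{-2}=0, p_{-1}=1, q_{-2}=1, q_{-1}=0):
  i=0: a_0=41, p_0 = 41*1 + 0 = 41, q_0 = 41*0 + 1 = 1.
  i=1: a_1=41, p_1 = 41*41 + 1 = 1682, q_1 = 41*1 + 0 = 41.
Check: 1682^2 - 1683*41^2 = 2829124 - 2829123 = 1, so (x, y) = (1682, 41) solves the equation, and by the theorem it is the least positive solution.

(x, y) = (1682, 41)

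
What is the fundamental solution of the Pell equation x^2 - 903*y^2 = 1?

(x, y) = (601, 20)

First expand sqrt(903) as a continued fraction. With x_i = (sqrt(903) + m_i)/d_i and (m_0, d_0) = (0, 1): a_0 = floor(sqrt(903)) = 30, since 30^2 = 900 <= 903 < 961 = 31^2.
Iterate m_{i+1} = d_i*a_i - m_i, d_{i+1} = (903 - m_{i+1}^2)/d_i, a_{i+1} = floor((a_0 + m_{i+1})/d_{i+1}):
  m_1 = 1*30 - 0 = 30, d_1 = (903 - 30^2)/1 = 3/1 = 3, a_1 = floor((30 + 30)/3) = 20.
  m_2 = 3*20 - 30 = 30, d_2 = (903 - 30^2)/3 = 3/3 = 1, a_2 = floor((30 + 30)/1) = 60.
  m_3 = 1*60 - 30 = 30, d_3 = (903 - 30^2)/1 = 3/1 = 3: (m_3, d_3) = (m_1, d_1) = (30, 3), so from here the quotients repeat a_1, a_2; the period length is 2.
So sqrt(903) = [30; (20, 60)] with period length k = 2.
k is even, so the fundamental solution of x^2 - 903y^2 = 1 is (p_{k-1}, q_{k-1}) = (p_1, q_1); compute convergents through index 1.
Convergents (p_i = a_i*p_{i-1} + p_{i-2}, q_i = a_i*q_{i-1} + q_{i-2} with p_{-2}=0, p_{-1}=1, q_{-2}=1, q_{-1}=0):
  i=0: a_0=30, p_0 = 30*1 + 0 = 30, q_0 = 30*0 + 1 = 1.
  i=1: a_1=20, p_1 = 20*30 + 1 = 601, q_1 = 20*1 + 0 = 20.
Check: 601^2 - 903*20^2 = 361201 - 361200 = 1, so (x, y) = (601, 20) solves the equation, and by the theorem it is the least positive solution.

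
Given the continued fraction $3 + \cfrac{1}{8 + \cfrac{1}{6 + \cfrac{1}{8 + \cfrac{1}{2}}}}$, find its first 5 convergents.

Using the convergent recurrence p_i = a_i*p_{i-1} + p_{i-2}, q_i = a_i*q_{i-1} + q_{i-2} with p_{-2}=0, p_{-1}=1, q_{-2}=1, q_{-1}=0:
  i=0: a_0=3, p_0 = 3*1 + 0 = 3, q_0 = 3*0 + 1 = 1.
  i=1: a_1=8, p_1 = 8*3 + 1 = 25, q_1 = 8*1 + 0 = 8.
  i=2: a_2=6, p_2 = 6*25 + 3 = 153, q_2 = 6*8 + 1 = 49.
  i=3: a_3=8, p_3 = 8*153 + 25 = 1249, q_3 = 8*49 + 8 = 400.
  i=4: a_4=2, p_4 = 2*1249 + 153 = 2651, q_4 = 2*400 + 49 = 849.

3/1, 25/8, 153/49, 1249/400, 2651/849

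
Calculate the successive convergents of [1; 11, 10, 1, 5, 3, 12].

1/1, 12/11, 121/111, 133/122, 786/721, 2491/2285, 30678/28141

Using the convergent recurrence p_i = a_i*p_{i-1} + p_{i-2}, q_i = a_i*q_{i-1} + q_{i-2} with p_{-2}=0, p_{-1}=1, q_{-2}=1, q_{-1}=0:
  i=0: a_0=1, p_0 = 1*1 + 0 = 1, q_0 = 1*0 + 1 = 1.
  i=1: a_1=11, p_1 = 11*1 + 1 = 12, q_1 = 11*1 + 0 = 11.
  i=2: a_2=10, p_2 = 10*12 + 1 = 121, q_2 = 10*11 + 1 = 111.
  i=3: a_3=1, p_3 = 1*121 + 12 = 133, q_3 = 1*111 + 11 = 122.
  i=4: a_4=5, p_4 = 5*133 + 121 = 786, q_4 = 5*122 + 111 = 721.
  i=5: a_5=3, p_5 = 3*786 + 133 = 2491, q_5 = 3*721 + 122 = 2285.
  i=6: a_6=12, p_6 = 12*2491 + 786 = 30678, q_6 = 12*2285 + 721 = 28141.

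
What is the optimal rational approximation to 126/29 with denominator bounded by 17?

74/17

Expand x = 126/29 as a continued fraction with the Euclidean algorithm:
  126 = 4*29 + 10, so a_0 = 4.
  29 = 2*10 + 9, so a_1 = 2.
  10 = 1*9 + 1, so a_2 = 1.
  9 = 9*1 + 0, so a_3 = 9.
so x = [4; 2, 1, 9].
Convergents (p_i = a_i*p_{i-1} + p_{i-2}, q_i = a_i*q_{i-1} + q_{i-2} with p_{-2}=0, p_{-1}=1, q_{-2}=1, q_{-1}=0), until the denominator exceeds 17:
  i=0: a_0=4, p_0 = 4*1 + 0 = 4, q_0 = 4*0 + 1 = 1.
  i=1: a_1=2, p_1 = 2*4 + 1 = 9, q_1 = 2*1 + 0 = 2.
  i=2: a_2=1, p_2 = 1*9 + 4 = 13, q_2 = 1*2 + 1 = 3.
  i=3: a_3=9, p_3 = 9*13 + 9 = 126, q_3 = 9*3 + 2 = 29.
q_3 = 29 > 17, so the last convergent with denominator <= 17 is p_2/q_2 = 13/3.
The closest fraction with denominator <= 17 is either p_2/q_2 or the intermediate fraction (k*p_2 + p_1)/(k*q_2 + q_1) with the largest k >= 1 whose denominator stays <= 17; these approach x as k grows, and every other convergent or intermediate fraction in range is farther away.
Largest k: floor((17 - q_1)/q_2) = floor((17 - 2)/3) = 5.
That gives (5*13 + 9)/(5*3 + 2) = 74/17.
Compare the errors: |x - 13/3| = |126*3 - 13*29|/(29*3) = 1/87, and |x - 74/17| = |126*17 - 74*29|/(29*17) = 4/493.
Cross-multiplying, 4*87 = 348 < 493 = 1*493, so 4/493 is smaller: the intermediate fraction 74/17 is closer to x than 13/3.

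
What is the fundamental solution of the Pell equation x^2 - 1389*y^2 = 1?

(x, y) = (625975, 16796)

First expand sqrt(1389) as a continued fraction. With x_i = (sqrt(1389) + m_i)/d_i and (m_0, d_0) = (0, 1): a_0 = floor(sqrt(1389)) = 37, since 37^2 = 1369 <= 1389 < 1444 = 38^2.
Iterate m_{i+1} = d_i*a_i - m_i, d_{i+1} = (1389 - m_{i+1}^2)/d_i, a_{i+1} = floor((a_0 + m_{i+1})/d_{i+1}):
  m_1 = 1*37 - 0 = 37, d_1 = (1389 - 37^2)/1 = 20/1 = 20, a_1 = floor((37 + 37)/20) = 3.
  m_2 = 20*3 - 37 = 23, d_2 = (1389 - 23^2)/20 = 860/20 = 43, a_2 = floor((37 + 23)/43) = 1.
  m_3 = 43*1 - 23 = 20, d_3 = (1389 - 20^2)/43 = 989/43 = 23, a_3 = floor((37 + 20)/23) = 2.
  m_4 = 23*2 - 20 = 26, d_4 = (1389 - 26^2)/23 = 713/23 = 31, a_4 = floor((37 + 26)/31) = 2.
  m_5 = 31*2 - 26 = 36, d_5 = (1389 - 36^2)/31 = 93/31 = 3, a_5 = floor((37 + 36)/3) = 24.
  m_6 = 3*24 - 36 = 36, d_6 = (1389 - 36^2)/3 = 93/3 = 31, a_6 = floor((37 + 36)/31) = 2.
  m_7 = 31*2 - 36 = 26, d_7 = (1389 - 26^2)/31 = 713/31 = 23, a_7 = floor((37 + 26)/23) = 2.
  m_8 = 23*2 - 26 = 20, d_8 = (1389 - 20^2)/23 = 989/23 = 43, a_8 = floor((37 + 20)/43) = 1.
  m_9 = 43*1 - 20 = 23, d_9 = (1389 - 23^2)/43 = 860/43 = 20, a_9 = floor((37 + 23)/20) = 3.
  m_10 = 20*3 - 23 = 37, d_10 = (1389 - 37^2)/20 = 20/20 = 1, a_10 = floor((37 + 37)/1) = 74.
  m_11 = 1*74 - 37 = 37, d_11 = (1389 - 37^2)/1 = 20/1 = 20: (m_11, d_11) = (m_1, d_1) = (37, 20), so from here the quotients repeat a_1, ..., a_10; the period length is 10.
So sqrt(1389) = [37; (3, 1, 2, 2, 24, 2, 2, 1, 3, 74)] with period length k = 10.
k is even, so the fundamental solution of x^2 - 1389y^2 = 1 is (p_{k-1}, q_{k-1}) = (p_9, q_9); compute convergents through index 9.
Convergents (p_i = a_i*p_{i-1} + p_{i-2}, q_i = a_i*q_{i-1} + q_{i-2} with p_{-2}=0, p_{-1}=1, q_{-2}=1, q_{-1}=0):
  i=0: a_0=37, p_0 = 37*1 + 0 = 37, q_0 = 37*0 + 1 = 1.
  i=1: a_1=3, p_1 = 3*37 + 1 = 112, q_1 = 3*1 + 0 = 3.
  i=2: a_2=1, p_2 = 1*112 + 37 = 149, q_2 = 1*3 + 1 = 4.
  i=3: a_3=2, p_3 = 2*149 + 112 = 410, q_3 = 2*4 + 3 = 11.
  i=4: a_4=2, p_4 = 2*410 + 149 = 969, q_4 = 2*11 + 4 = 26.
  i=5: a_5=24, p_5 = 24*969 + 410 = 23666, q_5 = 24*26 + 11 = 635.
  i=6: a_6=2, p_6 = 2*23666 + 969 = 48301, q_6 = 2*635 + 26 = 1296.
  i=7: a_7=2, p_7 = 2*48301 + 23666 = 120268, q_7 = 2*1296 + 635 = 3227.
  i=8: a_8=1, p_8 = 1*120268 + 48301 = 168569, q_8 = 1*3227 + 1296 = 4523.
  i=9: a_9=3, p_9 = 3*168569 + 120268 = 625975, q_9 = 3*4523 + 3227 = 16796.
Check: 625975^2 - 1389*16796^2 = 391844700625 - 391844700624 = 1, so (x, y) = (625975, 16796) solves the equation, and by the theorem it is the least positive solution.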